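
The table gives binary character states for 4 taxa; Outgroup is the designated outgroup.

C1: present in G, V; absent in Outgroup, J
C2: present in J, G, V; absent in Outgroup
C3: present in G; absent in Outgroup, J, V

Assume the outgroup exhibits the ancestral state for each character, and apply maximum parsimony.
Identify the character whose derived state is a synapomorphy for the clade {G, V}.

The outgroup has state 'absent' for every character, so 'present' is the derived state throughout.
Only G and V show the derived state 'present' for C1, supporting them as a clade.
All ingroup taxa share the derived state 'present' for C2; it defines the ingroup but does not resolve relationships within it.
C3 (derived state 'present') is unique to G (autapomorphy; uninformative for grouping).
Most parsimonious ingroup topology: (J,(G,V)).
The clade {G, V} is supported by C1: its derived state 'present' occurs in exactly those taxa and in no other taxon (including the outgroup).

C1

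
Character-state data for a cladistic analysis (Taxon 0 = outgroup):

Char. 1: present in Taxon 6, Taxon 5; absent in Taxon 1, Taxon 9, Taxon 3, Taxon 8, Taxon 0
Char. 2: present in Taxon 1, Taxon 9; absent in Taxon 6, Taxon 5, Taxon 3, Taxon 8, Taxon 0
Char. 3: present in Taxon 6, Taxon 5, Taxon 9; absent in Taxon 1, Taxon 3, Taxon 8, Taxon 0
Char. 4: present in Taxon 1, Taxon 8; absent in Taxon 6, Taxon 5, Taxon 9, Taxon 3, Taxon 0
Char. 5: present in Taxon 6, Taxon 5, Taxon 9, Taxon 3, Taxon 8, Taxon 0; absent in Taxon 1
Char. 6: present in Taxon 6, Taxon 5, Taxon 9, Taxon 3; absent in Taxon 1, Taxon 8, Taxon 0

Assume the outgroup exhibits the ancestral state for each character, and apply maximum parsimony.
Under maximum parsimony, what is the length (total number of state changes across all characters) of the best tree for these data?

7

Character polarity is set by the outgroup: the derived state is whichever differs from the outgroup's state, so for Char. 5 the derived state is 'absent', and for the remaining characters it is 'present'.
Char. 1: derived state 'present' in Taxon 5 and Taxon 6 only — synapomorphy for {Taxon 5, Taxon 6}.
Char. 2 (state 'present') occurs in Taxon 1 and Taxon 9 but conflicts with the nesting implied by the other characters — most parsimoniously interpreted as homoplasy.
Only Taxon 5, Taxon 6, and Taxon 9 show the derived state 'present' for Char. 3, supporting them as a clade.
Only Taxon 1 and Taxon 8 show the derived state 'present' for Char. 4, supporting them as a clade.
Char. 5: derived state 'absent' in Taxon 1 only — an autapomorphy, so it tells us nothing about relationships among taxa.
Char. 6 (derived state 'present') is shared by Taxon 3, Taxon 5, Taxon 6, and Taxon 9 — a synapomorphy uniting that clade.
Most parsimonious ingroup topology: ((((Taxon 5,Taxon 6),Taxon 9),Taxon 3),(Taxon 1,Taxon 8)).
Changes per character on this tree: Char. 1: 1; Char. 2: 2; Char. 3: 1; Char. 4: 1; Char. 5: 1; Char. 6: 1.
Total = 7.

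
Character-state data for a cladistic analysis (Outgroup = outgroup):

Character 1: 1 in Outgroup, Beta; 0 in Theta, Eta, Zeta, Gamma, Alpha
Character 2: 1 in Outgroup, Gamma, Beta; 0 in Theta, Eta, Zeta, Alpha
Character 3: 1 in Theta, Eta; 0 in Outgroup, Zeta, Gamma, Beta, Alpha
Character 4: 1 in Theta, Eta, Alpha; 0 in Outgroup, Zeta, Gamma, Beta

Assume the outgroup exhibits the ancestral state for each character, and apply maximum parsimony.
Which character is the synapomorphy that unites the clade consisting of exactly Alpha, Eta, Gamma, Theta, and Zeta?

Character 1

Character polarity is set by the outgroup: the derived state is whichever differs from the outgroup's state, so for Character 1, Character 2 the derived state is '0', and for the remaining characters it is '1'.
Character 1 (derived state '0') is shared by Alpha, Eta, Gamma, Theta, and Zeta — a synapomorphy uniting that clade.
Only Alpha, Eta, Theta, and Zeta show the derived state '0' for Character 2, supporting them as a clade.
Character 3: derived state '1' in Eta and Theta only — synapomorphy for {Eta, Theta}.
Only Alpha, Eta, and Theta show the derived state '1' for Character 4, supporting them as a clade.
Most parsimonious ingroup topology: (((((Theta,Eta),Alpha),Zeta),Gamma),Beta).
The clade {Alpha, Eta, Gamma, Theta, Zeta} is supported by Character 1: its derived state '0' occurs in exactly those taxa and in no other taxon (including the outgroup).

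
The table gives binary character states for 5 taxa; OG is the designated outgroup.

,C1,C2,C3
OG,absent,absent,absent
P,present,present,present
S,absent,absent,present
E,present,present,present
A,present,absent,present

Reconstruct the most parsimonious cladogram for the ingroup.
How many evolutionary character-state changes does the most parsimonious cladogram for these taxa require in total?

The outgroup has state 'absent' for every character, so 'present' is the derived state throughout.
C1 (derived state 'present') is shared by A, E, and P — a synapomorphy uniting that clade.
Only E and P show the derived state 'present' for C2, supporting them as a clade.
C3 (derived state 'present') is shared by all ingroup taxa — unites the whole ingroup.
Most parsimonious ingroup topology: (((E,P),A),S).
Changes per character on this tree: C1: 1; C2: 1; C3: 1.
Total = 3.

3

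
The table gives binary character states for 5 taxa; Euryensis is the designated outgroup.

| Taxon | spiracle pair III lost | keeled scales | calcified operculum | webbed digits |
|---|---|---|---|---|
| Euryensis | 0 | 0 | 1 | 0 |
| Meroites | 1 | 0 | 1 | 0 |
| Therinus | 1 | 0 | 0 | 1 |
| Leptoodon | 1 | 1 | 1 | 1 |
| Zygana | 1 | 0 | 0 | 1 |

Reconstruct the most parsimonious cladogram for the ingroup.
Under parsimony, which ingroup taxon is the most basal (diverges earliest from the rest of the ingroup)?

Character polarity is set by the outgroup: the derived state is whichever differs from the outgroup's state, so for calcified operculum the derived state is '0', and for the remaining characters it is '1'.
spiracle pair III lost (derived state '1') is shared by all ingroup taxa — unites the whole ingroup.
keeled scales: derived state '1' in Leptoodon only — an autapomorphy, so it tells us nothing about relationships among taxa.
Only Therinus and Zygana show the derived state '0' for calcified operculum, supporting them as a clade.
Only Leptoodon, Therinus, and Zygana show the derived state '1' for webbed digits, supporting them as a clade.
Most parsimonious ingroup topology: (Meroites,((Therinus,Zygana),Leptoodon)).
Meroites is sister to the clade containing all other ingroup taxa, so it is the earliest-diverging (most basal) ingroup lineage.

Meroites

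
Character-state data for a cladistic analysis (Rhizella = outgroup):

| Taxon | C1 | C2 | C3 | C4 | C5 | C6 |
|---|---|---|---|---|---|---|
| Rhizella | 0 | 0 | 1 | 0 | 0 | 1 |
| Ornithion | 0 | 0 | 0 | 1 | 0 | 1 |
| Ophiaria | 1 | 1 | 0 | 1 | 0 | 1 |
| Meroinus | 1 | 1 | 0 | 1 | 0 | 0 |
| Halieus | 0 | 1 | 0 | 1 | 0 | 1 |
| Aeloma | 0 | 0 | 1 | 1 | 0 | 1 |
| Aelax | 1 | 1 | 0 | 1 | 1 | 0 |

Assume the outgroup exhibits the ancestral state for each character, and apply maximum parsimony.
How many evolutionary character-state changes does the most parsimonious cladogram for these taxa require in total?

Character polarity is set by the outgroup: the derived state is whichever differs from the outgroup's state, so for C3, C6 the derived state is '0', and for the remaining characters it is '1'.
C1: derived state '1' in Aelax, Meroinus, and Ophiaria only — synapomorphy for {Aelax, Meroinus, Ophiaria}.
C2 (derived state '1') is shared by Aelax, Halieus, Meroinus, and Ophiaria — a synapomorphy uniting that clade.
C3 (derived state '0') is shared by Aelax, Halieus, Meroinus, Ophiaria, and Ornithion — a synapomorphy uniting that clade.
All ingroup taxa share the derived state '1' for C4; it defines the ingroup but does not resolve relationships within it.
C5: derived state '1' in Aelax only — an autapomorphy, so it tells us nothing about relationships among taxa.
C6: derived state '0' in Aelax and Meroinus only — synapomorphy for {Aelax, Meroinus}.
Most parsimonious ingroup topology: ((Ornithion,((Ophiaria,(Meroinus,Aelax)),Halieus)),Aeloma).
Changes per character on this tree: C1: 1; C2: 1; C3: 1; C4: 1; C5: 1; C6: 1.
Total = 6.

6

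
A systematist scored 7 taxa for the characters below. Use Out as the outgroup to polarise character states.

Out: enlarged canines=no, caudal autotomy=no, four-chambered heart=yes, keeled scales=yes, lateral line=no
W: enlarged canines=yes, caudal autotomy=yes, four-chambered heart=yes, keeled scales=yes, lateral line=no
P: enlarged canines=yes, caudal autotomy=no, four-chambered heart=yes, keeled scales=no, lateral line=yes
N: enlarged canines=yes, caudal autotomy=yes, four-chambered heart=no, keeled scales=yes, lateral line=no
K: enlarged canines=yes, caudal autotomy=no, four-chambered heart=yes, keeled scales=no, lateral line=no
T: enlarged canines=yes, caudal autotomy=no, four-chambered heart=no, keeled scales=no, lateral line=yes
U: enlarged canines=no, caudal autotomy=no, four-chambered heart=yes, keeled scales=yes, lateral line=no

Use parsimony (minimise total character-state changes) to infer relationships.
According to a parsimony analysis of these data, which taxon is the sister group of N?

Character polarity is set by the outgroup: the derived state is whichever differs from the outgroup's state, so for four-chambered heart, keeled scales the derived state is 'no', and for the remaining characters it is 'yes'.
enlarged canines: derived state 'yes' in K, N, P, T, and W only — synapomorphy for {K, N, P, T, W}.
caudal autotomy (derived state 'yes') is shared by N and W — a synapomorphy uniting that clade.
four-chambered heart (state 'no') occurs in N and T but conflicts with the nesting implied by the other characters — most parsimoniously interpreted as homoplasy.
Only K, P, and T show the derived state 'no' for keeled scales, supporting them as a clade.
lateral line (derived state 'yes') is shared by P and T — a synapomorphy uniting that clade.
Most parsimonious ingroup topology: (((W,N),((P,T),K)),U).
N and W form a cherry on this tree, so they are sister taxa.

W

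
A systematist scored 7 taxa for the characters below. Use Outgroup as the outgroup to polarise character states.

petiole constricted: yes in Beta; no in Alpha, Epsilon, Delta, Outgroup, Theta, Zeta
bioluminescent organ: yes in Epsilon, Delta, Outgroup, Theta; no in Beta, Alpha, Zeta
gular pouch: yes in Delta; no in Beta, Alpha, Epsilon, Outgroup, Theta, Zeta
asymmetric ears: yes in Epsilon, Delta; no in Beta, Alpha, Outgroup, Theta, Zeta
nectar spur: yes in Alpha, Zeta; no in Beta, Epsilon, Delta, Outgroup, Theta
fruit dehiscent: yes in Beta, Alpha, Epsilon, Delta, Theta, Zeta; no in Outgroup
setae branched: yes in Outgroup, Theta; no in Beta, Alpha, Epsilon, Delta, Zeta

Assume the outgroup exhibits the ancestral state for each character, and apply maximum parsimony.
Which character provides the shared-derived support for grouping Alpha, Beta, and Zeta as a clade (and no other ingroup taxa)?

bioluminescent organ

Character polarity is set by the outgroup: the derived state is whichever differs from the outgroup's state, so for bioluminescent organ, setae branched the derived state is 'no', and for the remaining characters it is 'yes'.
petiole constricted (derived state 'yes') is unique to Beta (autapomorphy; uninformative for grouping).
bioluminescent organ (derived state 'no') is shared by Alpha, Beta, and Zeta — a synapomorphy uniting that clade.
gular pouch: derived state 'yes' in Delta only — an autapomorphy, so it tells us nothing about relationships among taxa.
asymmetric ears (derived state 'yes') is shared by Delta and Epsilon — a synapomorphy uniting that clade.
Only Alpha and Zeta show the derived state 'yes' for nectar spur, supporting them as a clade.
All ingroup taxa share the derived state 'yes' for fruit dehiscent; it defines the ingroup but does not resolve relationships within it.
setae branched: derived state 'no' in Alpha, Beta, Delta, Epsilon, and Zeta only — synapomorphy for {Alpha, Beta, Delta, Epsilon, Zeta}.
Most parsimonious ingroup topology: (((Delta,Epsilon),((Alpha,Zeta),Beta)),Theta).
The clade {Alpha, Beta, Zeta} is supported by bioluminescent organ: its derived state 'no' occurs in exactly those taxa and in no other taxon (including the outgroup).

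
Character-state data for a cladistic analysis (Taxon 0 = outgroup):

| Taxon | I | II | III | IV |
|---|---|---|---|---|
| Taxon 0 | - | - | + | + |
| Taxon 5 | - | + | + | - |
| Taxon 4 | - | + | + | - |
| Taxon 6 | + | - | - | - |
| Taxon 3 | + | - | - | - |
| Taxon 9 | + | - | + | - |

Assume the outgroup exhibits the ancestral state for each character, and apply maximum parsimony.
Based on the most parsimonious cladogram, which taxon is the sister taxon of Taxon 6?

Taxon 3

Character polarity is set by the outgroup: the derived state is whichever differs from the outgroup's state, so for III, IV the derived state is '-', and for the remaining characters it is '+'.
I: derived state '+' in Taxon 3, Taxon 6, and Taxon 9 only — synapomorphy for {Taxon 3, Taxon 6, Taxon 9}.
II (derived state '+') is shared by Taxon 4 and Taxon 5 — a synapomorphy uniting that clade.
III: derived state '-' in Taxon 3 and Taxon 6 only — synapomorphy for {Taxon 3, Taxon 6}.
All ingroup taxa share the derived state '-' for IV; it defines the ingroup but does not resolve relationships within it.
Most parsimonious ingroup topology: ((Taxon 4,Taxon 5),(Taxon 9,(Taxon 6,Taxon 3))).
Taxon 6 and Taxon 3 form a cherry on this tree, so they are sister taxa.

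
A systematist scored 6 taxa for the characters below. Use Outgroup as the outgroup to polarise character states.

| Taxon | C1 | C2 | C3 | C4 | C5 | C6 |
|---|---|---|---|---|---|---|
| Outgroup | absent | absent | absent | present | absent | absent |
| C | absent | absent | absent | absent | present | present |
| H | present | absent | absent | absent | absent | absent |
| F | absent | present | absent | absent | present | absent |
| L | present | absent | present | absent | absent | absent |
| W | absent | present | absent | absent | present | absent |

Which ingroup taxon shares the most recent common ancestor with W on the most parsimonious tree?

F

Character polarity is set by the outgroup: the derived state is whichever differs from the outgroup's state, so for C4 the derived state is 'absent', and for the remaining characters it is 'present'.
C1: derived state 'present' in H and L only — synapomorphy for {H, L}.
C2: derived state 'present' in F and W only — synapomorphy for {F, W}.
C3 (derived state 'present') is unique to L (autapomorphy; uninformative for grouping).
All ingroup taxa share the derived state 'absent' for C4; it defines the ingroup but does not resolve relationships within it.
C5: derived state 'present' in C, F, and W only — synapomorphy for {C, F, W}.
C6: derived state 'present' in C only — an autapomorphy, so it tells us nothing about relationships among taxa.
Most parsimonious ingroup topology: ((C,(F,W)),(H,L)).
W and F form a cherry on this tree, so they are sister taxa.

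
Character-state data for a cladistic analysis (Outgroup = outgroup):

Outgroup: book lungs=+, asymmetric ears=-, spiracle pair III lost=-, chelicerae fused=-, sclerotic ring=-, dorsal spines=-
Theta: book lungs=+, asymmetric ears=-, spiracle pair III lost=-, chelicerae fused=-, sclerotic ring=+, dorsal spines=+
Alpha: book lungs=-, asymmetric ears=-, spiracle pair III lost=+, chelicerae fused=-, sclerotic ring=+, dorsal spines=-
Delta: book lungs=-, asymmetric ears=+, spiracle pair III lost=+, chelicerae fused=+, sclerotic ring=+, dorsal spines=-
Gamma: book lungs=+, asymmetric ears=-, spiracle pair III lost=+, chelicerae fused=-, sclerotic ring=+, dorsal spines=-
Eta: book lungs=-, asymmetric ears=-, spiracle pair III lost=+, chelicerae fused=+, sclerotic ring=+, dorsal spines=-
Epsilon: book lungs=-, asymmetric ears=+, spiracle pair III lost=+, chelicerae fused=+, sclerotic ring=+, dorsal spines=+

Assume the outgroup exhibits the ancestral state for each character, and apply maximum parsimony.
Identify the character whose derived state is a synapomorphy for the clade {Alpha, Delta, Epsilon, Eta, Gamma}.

spiracle pair III lost

Character polarity is set by the outgroup: the derived state is whichever differs from the outgroup's state, so for book lungs the derived state is '-', and for the remaining characters it is '+'.
book lungs: derived state '-' in Alpha, Delta, Epsilon, and Eta only — synapomorphy for {Alpha, Delta, Epsilon, Eta}.
Only Delta and Epsilon show the derived state '+' for asymmetric ears, supporting them as a clade.
Only Alpha, Delta, Epsilon, Eta, and Gamma show the derived state '+' for spiracle pair III lost, supporting them as a clade.
chelicerae fused (derived state '+') is shared by Delta, Epsilon, and Eta — a synapomorphy uniting that clade.
sclerotic ring (derived state '+') is shared by all ingroup taxa — unites the whole ingroup.
dorsal spines groups Epsilon and Theta, which is incompatible with the clades supported by the remaining characters; treating it as convergent (homoplasy) costs fewer steps than any alternative tree.
Most parsimonious ingroup topology: ((((Eta,(Epsilon,Delta)),Alpha),Gamma),Theta).
The clade {Alpha, Delta, Epsilon, Eta, Gamma} is supported by spiracle pair III lost: its derived state '+' occurs in exactly those taxa and in no other taxon (including the outgroup).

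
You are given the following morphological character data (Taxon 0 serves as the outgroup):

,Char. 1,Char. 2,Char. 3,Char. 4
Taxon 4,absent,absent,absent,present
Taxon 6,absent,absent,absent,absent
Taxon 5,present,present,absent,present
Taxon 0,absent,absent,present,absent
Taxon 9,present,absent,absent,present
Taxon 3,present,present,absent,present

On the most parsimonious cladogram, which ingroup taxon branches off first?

Character polarity is set by the outgroup: the derived state is whichever differs from the outgroup's state, so for Char. 3 the derived state is 'absent', and for the remaining characters it is 'present'.
Char. 1 (derived state 'present') is shared by Taxon 3, Taxon 5, and Taxon 9 — a synapomorphy uniting that clade.
Only Taxon 3 and Taxon 5 show the derived state 'present' for Char. 2, supporting them as a clade.
All ingroup taxa share the derived state 'absent' for Char. 3; it defines the ingroup but does not resolve relationships within it.
Only Taxon 3, Taxon 4, Taxon 5, and Taxon 9 show the derived state 'present' for Char. 4, supporting them as a clade.
Most parsimonious ingroup topology: (((Taxon 9,(Taxon 3,Taxon 5)),Taxon 4),Taxon 6).
Taxon 6 is sister to the clade containing all other ingroup taxa, so it is the earliest-diverging (most basal) ingroup lineage.

Taxon 6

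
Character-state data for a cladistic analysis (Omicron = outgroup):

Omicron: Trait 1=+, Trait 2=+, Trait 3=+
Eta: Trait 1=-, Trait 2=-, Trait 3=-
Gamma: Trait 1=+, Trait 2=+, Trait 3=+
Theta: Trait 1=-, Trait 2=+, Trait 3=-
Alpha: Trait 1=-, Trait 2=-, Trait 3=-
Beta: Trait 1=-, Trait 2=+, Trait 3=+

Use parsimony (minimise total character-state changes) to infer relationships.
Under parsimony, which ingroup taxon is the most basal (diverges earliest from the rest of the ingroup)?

Gamma

The outgroup has state '+' for every character, so '-' is the derived state throughout.
Only Alpha, Beta, Eta, and Theta show the derived state '-' for Trait 1, supporting them as a clade.
Trait 2: derived state '-' in Alpha and Eta only — synapomorphy for {Alpha, Eta}.
Trait 3: derived state '-' in Alpha, Eta, and Theta only — synapomorphy for {Alpha, Eta, Theta}.
Most parsimonious ingroup topology: ((((Eta,Alpha),Theta),Beta),Gamma).
Gamma is sister to the clade containing all other ingroup taxa, so it is the earliest-diverging (most basal) ingroup lineage.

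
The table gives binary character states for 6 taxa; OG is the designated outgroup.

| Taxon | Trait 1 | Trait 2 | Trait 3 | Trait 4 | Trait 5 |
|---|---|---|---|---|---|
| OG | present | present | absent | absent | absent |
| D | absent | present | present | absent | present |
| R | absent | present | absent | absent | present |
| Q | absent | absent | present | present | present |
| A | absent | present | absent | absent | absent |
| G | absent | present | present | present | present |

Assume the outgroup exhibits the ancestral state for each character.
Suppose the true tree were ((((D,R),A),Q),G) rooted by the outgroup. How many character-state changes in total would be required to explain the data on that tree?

Map each character onto ((((D,R),A),Q),G) (rooted by OG) and count the minimum state changes it requires (Fitch parsimony):
Trait 1: 1; Trait 2: 1; Trait 3: 3; Trait 4: 2; Trait 5: 2.
Total tree length = 9.

9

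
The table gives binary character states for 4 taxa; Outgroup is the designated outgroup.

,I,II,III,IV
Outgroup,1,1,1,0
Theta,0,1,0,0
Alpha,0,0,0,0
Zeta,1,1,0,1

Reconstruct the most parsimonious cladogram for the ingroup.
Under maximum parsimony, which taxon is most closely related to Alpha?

Character polarity is set by the outgroup: the derived state is whichever differs from the outgroup's state, so for I, II, III the derived state is '0', and for the remaining characters it is '1'.
I (derived state '0') is shared by Alpha and Theta — a synapomorphy uniting that clade.
II: derived state '0' in Alpha only — an autapomorphy, so it tells us nothing about relationships among taxa.
All ingroup taxa share the derived state '0' for III; it defines the ingroup but does not resolve relationships within it.
IV: derived state '1' in Zeta only — an autapomorphy, so it tells us nothing about relationships among taxa.
Most parsimonious ingroup topology: ((Theta,Alpha),Zeta).
Alpha and Theta form a cherry on this tree, so they are sister taxa.

Theta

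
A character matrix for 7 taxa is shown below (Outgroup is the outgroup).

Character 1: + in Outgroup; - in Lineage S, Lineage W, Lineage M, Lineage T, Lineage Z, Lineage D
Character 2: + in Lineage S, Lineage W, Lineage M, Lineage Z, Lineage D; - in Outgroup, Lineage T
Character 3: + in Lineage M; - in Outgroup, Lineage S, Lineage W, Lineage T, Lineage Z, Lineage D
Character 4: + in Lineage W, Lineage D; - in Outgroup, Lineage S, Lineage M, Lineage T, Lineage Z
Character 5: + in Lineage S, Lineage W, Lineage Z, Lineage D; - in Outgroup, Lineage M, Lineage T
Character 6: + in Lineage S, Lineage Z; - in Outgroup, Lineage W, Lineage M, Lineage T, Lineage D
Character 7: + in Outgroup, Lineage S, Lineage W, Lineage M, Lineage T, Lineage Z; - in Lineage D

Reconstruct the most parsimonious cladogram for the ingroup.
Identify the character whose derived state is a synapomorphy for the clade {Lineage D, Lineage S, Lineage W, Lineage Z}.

Character polarity is set by the outgroup: the derived state is whichever differs from the outgroup's state, so for Character 1, Character 7 the derived state is '-', and for the remaining characters it is '+'.
All ingroup taxa share the derived state '-' for Character 1; it defines the ingroup but does not resolve relationships within it.
Character 2 (derived state '+') is shared by Lineage D, Lineage M, Lineage S, Lineage W, and Lineage Z — a synapomorphy uniting that clade.
Character 3 (derived state '+') is unique to Lineage M (autapomorphy; uninformative for grouping).
Character 4 (derived state '+') is shared by Lineage D and Lineage W — a synapomorphy uniting that clade.
Character 5 (derived state '+') is shared by Lineage D, Lineage S, Lineage W, and Lineage Z — a synapomorphy uniting that clade.
Only Lineage S and Lineage Z show the derived state '+' for Character 6, supporting them as a clade.
Character 7: derived state '-' in Lineage D only — an autapomorphy, so it tells us nothing about relationships among taxa.
Most parsimonious ingroup topology: ((((Lineage S,Lineage Z),(Lineage W,Lineage D)),Lineage M),Lineage T).
The clade {Lineage D, Lineage S, Lineage W, Lineage Z} is supported by Character 5: its derived state '+' occurs in exactly those taxa and in no other taxon (including the outgroup).

Character 5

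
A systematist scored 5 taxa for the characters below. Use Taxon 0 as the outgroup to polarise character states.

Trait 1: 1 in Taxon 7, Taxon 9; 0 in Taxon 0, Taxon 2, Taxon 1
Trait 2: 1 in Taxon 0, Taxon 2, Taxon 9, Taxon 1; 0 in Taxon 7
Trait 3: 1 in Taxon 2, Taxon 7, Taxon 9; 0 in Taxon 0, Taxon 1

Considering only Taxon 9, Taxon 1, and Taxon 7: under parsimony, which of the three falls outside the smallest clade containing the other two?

Taxon 1

Character polarity is set by the outgroup: the derived state is whichever differs from the outgroup's state, so for Trait 2 the derived state is '0', and for the remaining characters it is '1'.
Trait 1 (derived state '1') is shared by Taxon 7 and Taxon 9 — a synapomorphy uniting that clade.
Trait 2: derived state '0' in Taxon 7 only — an autapomorphy, so it tells us nothing about relationships among taxa.
Trait 3: derived state '1' in Taxon 2, Taxon 7, and Taxon 9 only — synapomorphy for {Taxon 2, Taxon 7, Taxon 9}.
Most parsimonious ingroup topology: ((Taxon 2,(Taxon 7,Taxon 9)),Taxon 1).
Taxon 9 and Taxon 7 share a more recent common ancestor with each other than either does with Taxon 1, so Taxon 1 is the least closely related of the three.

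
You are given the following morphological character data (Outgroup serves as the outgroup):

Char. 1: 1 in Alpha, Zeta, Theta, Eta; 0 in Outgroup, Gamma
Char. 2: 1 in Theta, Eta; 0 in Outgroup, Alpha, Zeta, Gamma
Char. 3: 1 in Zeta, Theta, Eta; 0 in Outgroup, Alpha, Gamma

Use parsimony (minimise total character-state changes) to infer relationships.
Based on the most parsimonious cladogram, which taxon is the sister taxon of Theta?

Eta

The outgroup has state '0' for every character, so '1' is the derived state throughout.
Only Alpha, Eta, Theta, and Zeta show the derived state '1' for Char. 1, supporting them as a clade.
Char. 2: derived state '1' in Eta and Theta only — synapomorphy for {Eta, Theta}.
Char. 3: derived state '1' in Eta, Theta, and Zeta only — synapomorphy for {Eta, Theta, Zeta}.
Most parsimonious ingroup topology: ((Alpha,(Zeta,(Theta,Eta))),Gamma).
Theta and Eta form a cherry on this tree, so they are sister taxa.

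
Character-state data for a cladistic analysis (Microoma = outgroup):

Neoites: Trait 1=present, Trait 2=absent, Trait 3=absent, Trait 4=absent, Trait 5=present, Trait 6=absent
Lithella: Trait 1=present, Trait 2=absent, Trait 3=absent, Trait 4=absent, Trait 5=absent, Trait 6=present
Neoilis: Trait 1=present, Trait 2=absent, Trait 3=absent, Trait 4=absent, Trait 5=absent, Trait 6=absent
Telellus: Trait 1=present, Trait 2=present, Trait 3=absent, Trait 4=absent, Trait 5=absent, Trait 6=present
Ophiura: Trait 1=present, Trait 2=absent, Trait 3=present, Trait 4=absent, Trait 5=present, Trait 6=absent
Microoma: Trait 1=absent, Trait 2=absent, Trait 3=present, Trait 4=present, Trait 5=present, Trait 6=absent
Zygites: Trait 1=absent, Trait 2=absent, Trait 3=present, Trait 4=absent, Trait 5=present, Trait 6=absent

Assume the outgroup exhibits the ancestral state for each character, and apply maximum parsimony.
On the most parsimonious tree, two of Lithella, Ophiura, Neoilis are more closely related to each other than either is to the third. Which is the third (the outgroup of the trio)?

Character polarity is set by the outgroup: the derived state is whichever differs from the outgroup's state, so for Trait 3, Trait 4, Trait 5 the derived state is 'absent', and for the remaining characters it is 'present'.
Trait 1: derived state 'present' in Lithella, Neoilis, Neoites, Ophiura, and Telellus only — synapomorphy for {Lithella, Neoilis, Neoites, Ophiura, Telellus}.
Trait 2 (derived state 'present') is unique to Telellus (autapomorphy; uninformative for grouping).
Only Lithella, Neoilis, Neoites, and Telellus show the derived state 'absent' for Trait 3, supporting them as a clade.
Trait 4 (derived state 'absent') is shared by all ingroup taxa — unites the whole ingroup.
Trait 5: derived state 'absent' in Lithella, Neoilis, and Telellus only — synapomorphy for {Lithella, Neoilis, Telellus}.
Trait 6: derived state 'present' in Lithella and Telellus only — synapomorphy for {Lithella, Telellus}.
Most parsimonious ingroup topology: ((Ophiura,(((Telellus,Lithella),Neoilis),Neoites)),Zygites).
Neoilis and Lithella share a more recent common ancestor with each other than either does with Ophiura, so Ophiura is the least closely related of the three.

Ophiura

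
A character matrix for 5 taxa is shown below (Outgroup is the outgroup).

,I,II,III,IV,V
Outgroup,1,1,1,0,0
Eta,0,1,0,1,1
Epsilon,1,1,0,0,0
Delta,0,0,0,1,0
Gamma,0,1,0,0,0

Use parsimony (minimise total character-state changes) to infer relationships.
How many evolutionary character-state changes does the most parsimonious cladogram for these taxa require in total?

Character polarity is set by the outgroup: the derived state is whichever differs from the outgroup's state, so for I, II, III the derived state is '0', and for the remaining characters it is '1'.
Only Delta, Eta, and Gamma show the derived state '0' for I, supporting them as a clade.
II (derived state '0') is unique to Delta (autapomorphy; uninformative for grouping).
All ingroup taxa share the derived state '0' for III; it defines the ingroup but does not resolve relationships within it.
IV (derived state '1') is shared by Delta and Eta — a synapomorphy uniting that clade.
V: derived state '1' in Eta only — an autapomorphy, so it tells us nothing about relationships among taxa.
Most parsimonious ingroup topology: (((Eta,Delta),Gamma),Epsilon).
Changes per character on this tree: I: 1; II: 1; III: 1; IV: 1; V: 1.
Total = 5.

5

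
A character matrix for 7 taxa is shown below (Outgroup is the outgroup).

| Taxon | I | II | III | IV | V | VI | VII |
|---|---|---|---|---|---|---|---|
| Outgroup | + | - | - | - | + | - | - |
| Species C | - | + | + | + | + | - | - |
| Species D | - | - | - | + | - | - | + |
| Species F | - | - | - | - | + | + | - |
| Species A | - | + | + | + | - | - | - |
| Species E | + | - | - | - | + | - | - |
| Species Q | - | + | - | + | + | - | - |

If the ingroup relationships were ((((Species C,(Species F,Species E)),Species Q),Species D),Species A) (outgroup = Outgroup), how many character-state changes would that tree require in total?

13

Map each character onto ((((Species C,(Species F,Species E)),Species Q),Species D),Species A) (rooted by Outgroup) and count the minimum state changes it requires (Fitch parsimony):
I: 2; II: 3; III: 2; IV: 2; V: 2; VI: 1; VII: 1.
Total tree length = 13.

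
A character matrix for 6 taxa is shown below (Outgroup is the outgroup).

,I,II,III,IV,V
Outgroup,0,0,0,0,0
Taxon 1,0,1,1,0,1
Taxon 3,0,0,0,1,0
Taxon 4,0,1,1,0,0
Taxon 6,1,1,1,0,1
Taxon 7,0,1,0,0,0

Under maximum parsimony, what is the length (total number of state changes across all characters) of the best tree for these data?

5

The outgroup has state '0' for every character, so '1' is the derived state throughout.
I: derived state '1' in Taxon 6 only — an autapomorphy, so it tells us nothing about relationships among taxa.
II (derived state '1') is shared by Taxon 1, Taxon 4, Taxon 6, and Taxon 7 — a synapomorphy uniting that clade.
Only Taxon 1, Taxon 4, and Taxon 6 show the derived state '1' for III, supporting them as a clade.
IV: derived state '1' in Taxon 3 only — an autapomorphy, so it tells us nothing about relationships among taxa.
V (derived state '1') is shared by Taxon 1 and Taxon 6 — a synapomorphy uniting that clade.
Most parsimonious ingroup topology: ((((Taxon 1,Taxon 6),Taxon 4),Taxon 7),Taxon 3).
Changes per character on this tree: I: 1; II: 1; III: 1; IV: 1; V: 1.
Total = 5.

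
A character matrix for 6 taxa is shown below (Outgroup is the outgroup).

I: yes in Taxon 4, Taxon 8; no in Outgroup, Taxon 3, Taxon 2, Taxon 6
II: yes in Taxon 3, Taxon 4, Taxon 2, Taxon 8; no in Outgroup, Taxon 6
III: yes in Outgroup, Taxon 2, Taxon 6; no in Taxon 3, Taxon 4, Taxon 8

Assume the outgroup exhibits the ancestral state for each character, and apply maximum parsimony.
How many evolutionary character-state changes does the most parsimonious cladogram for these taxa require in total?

3

Character polarity is set by the outgroup: the derived state is whichever differs from the outgroup's state, so for III the derived state is 'no', and for the remaining characters it is 'yes'.
I (derived state 'yes') is shared by Taxon 4 and Taxon 8 — a synapomorphy uniting that clade.
II: derived state 'yes' in Taxon 2, Taxon 3, Taxon 4, and Taxon 8 only — synapomorphy for {Taxon 2, Taxon 3, Taxon 4, Taxon 8}.
III: derived state 'no' in Taxon 3, Taxon 4, and Taxon 8 only — synapomorphy for {Taxon 3, Taxon 4, Taxon 8}.
Most parsimonious ingroup topology: (((Taxon 3,(Taxon 4,Taxon 8)),Taxon 2),Taxon 6).
Changes per character on this tree: I: 1; II: 1; III: 1.
Total = 3.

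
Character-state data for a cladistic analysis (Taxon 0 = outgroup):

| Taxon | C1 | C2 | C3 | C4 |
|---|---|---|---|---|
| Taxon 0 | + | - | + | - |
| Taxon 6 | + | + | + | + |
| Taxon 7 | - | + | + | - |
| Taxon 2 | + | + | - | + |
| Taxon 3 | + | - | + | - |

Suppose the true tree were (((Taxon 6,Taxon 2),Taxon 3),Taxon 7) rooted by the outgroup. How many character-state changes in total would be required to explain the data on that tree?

Map each character onto (((Taxon 6,Taxon 2),Taxon 3),Taxon 7) (rooted by Taxon 0) and count the minimum state changes it requires (Fitch parsimony):
C1: 1; C2: 2; C3: 1; C4: 1.
Total tree length = 5.

5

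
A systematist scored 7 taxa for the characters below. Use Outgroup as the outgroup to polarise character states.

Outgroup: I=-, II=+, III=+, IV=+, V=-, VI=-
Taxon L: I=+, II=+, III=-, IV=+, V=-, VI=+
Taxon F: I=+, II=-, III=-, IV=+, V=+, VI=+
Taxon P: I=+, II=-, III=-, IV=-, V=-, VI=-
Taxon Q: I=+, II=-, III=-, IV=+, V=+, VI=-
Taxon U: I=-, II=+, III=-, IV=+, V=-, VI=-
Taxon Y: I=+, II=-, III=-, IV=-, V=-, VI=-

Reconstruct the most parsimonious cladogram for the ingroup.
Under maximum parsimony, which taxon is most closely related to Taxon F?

Taxon Q

Character polarity is set by the outgroup: the derived state is whichever differs from the outgroup's state, so for II, III, IV the derived state is '-', and for the remaining characters it is '+'.
I (derived state '+') is shared by Taxon F, Taxon L, Taxon P, Taxon Q, and Taxon Y — a synapomorphy uniting that clade.
II: derived state '-' in Taxon F, Taxon P, Taxon Q, and Taxon Y only — synapomorphy for {Taxon F, Taxon P, Taxon Q, Taxon Y}.
III (derived state '-') is shared by all ingroup taxa — unites the whole ingroup.
IV: derived state '-' in Taxon P and Taxon Y only — synapomorphy for {Taxon P, Taxon Y}.
V (derived state '+') is shared by Taxon F and Taxon Q — a synapomorphy uniting that clade.
VI (state '+') occurs in Taxon F and Taxon L but conflicts with the nesting implied by the other characters — most parsimoniously interpreted as homoplasy.
Most parsimonious ingroup topology: ((Taxon L,((Taxon F,Taxon Q),(Taxon P,Taxon Y))),Taxon U).
Taxon F and Taxon Q form a cherry on this tree, so they are sister taxa.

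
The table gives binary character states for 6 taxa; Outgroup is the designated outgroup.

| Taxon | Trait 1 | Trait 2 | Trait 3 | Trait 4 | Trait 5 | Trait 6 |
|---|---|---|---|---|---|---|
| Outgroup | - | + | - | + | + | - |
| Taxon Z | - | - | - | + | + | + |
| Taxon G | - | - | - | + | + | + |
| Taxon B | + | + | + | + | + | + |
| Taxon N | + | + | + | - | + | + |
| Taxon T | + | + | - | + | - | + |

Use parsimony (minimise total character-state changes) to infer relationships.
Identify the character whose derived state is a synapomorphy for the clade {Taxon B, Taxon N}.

Trait 3

Character polarity is set by the outgroup: the derived state is whichever differs from the outgroup's state, so for Trait 2, Trait 4, Trait 5 the derived state is '-', and for the remaining characters it is '+'.
Trait 1 (derived state '+') is shared by Taxon B, Taxon N, and Taxon T — a synapomorphy uniting that clade.
Trait 2: derived state '-' in Taxon G and Taxon Z only — synapomorphy for {Taxon G, Taxon Z}.
Trait 3 (derived state '+') is shared by Taxon B and Taxon N — a synapomorphy uniting that clade.
Trait 4: derived state '-' in Taxon N only — an autapomorphy, so it tells us nothing about relationships among taxa.
Trait 5: derived state '-' in Taxon T only — an autapomorphy, so it tells us nothing about relationships among taxa.
All ingroup taxa share the derived state '+' for Trait 6; it defines the ingroup but does not resolve relationships within it.
Most parsimonious ingroup topology: ((Taxon Z,Taxon G),((Taxon B,Taxon N),Taxon T)).
The clade {Taxon B, Taxon N} is supported by Trait 3: its derived state '+' occurs in exactly those taxa and in no other taxon (including the outgroup).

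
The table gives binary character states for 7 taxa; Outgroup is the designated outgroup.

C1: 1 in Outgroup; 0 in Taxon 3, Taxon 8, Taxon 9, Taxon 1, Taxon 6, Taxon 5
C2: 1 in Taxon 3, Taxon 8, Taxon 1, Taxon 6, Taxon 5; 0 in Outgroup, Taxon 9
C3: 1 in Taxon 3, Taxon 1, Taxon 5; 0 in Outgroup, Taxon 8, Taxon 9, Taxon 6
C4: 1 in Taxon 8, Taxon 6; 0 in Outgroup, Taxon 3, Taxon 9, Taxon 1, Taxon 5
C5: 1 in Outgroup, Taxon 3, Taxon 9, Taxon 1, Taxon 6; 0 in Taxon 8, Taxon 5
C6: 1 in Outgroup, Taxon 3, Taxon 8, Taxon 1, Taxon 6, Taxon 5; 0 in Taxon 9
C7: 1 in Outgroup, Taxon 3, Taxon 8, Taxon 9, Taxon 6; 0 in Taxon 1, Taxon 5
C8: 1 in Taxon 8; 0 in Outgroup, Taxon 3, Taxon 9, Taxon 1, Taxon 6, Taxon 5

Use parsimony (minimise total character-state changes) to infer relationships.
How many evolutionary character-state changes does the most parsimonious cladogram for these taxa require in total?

9

Character polarity is set by the outgroup: the derived state is whichever differs from the outgroup's state, so for C1, C5, C6, C7 the derived state is '0', and for the remaining characters it is '1'.
C1 (derived state '0') is shared by all ingroup taxa — unites the whole ingroup.
Only Taxon 1, Taxon 3, Taxon 5, Taxon 6, and Taxon 8 show the derived state '1' for C2, supporting them as a clade.
C3: derived state '1' in Taxon 1, Taxon 3, and Taxon 5 only — synapomorphy for {Taxon 1, Taxon 3, Taxon 5}.
C4: derived state '1' in Taxon 6 and Taxon 8 only — synapomorphy for {Taxon 6, Taxon 8}.
C5 (state '0') occurs in Taxon 5 and Taxon 8 but conflicts with the nesting implied by the other characters — most parsimoniously interpreted as homoplasy.
C6: derived state '0' in Taxon 9 only — an autapomorphy, so it tells us nothing about relationships among taxa.
C7 (derived state '0') is shared by Taxon 1 and Taxon 5 — a synapomorphy uniting that clade.
C8 (derived state '1') is unique to Taxon 8 (autapomorphy; uninformative for grouping).
Most parsimonious ingroup topology: (((Taxon 3,(Taxon 1,Taxon 5)),(Taxon 8,Taxon 6)),Taxon 9).
Changes per character on this tree: C1: 1; C2: 1; C3: 1; C4: 1; C5: 2; C6: 1; C7: 1; C8: 1.
Total = 9.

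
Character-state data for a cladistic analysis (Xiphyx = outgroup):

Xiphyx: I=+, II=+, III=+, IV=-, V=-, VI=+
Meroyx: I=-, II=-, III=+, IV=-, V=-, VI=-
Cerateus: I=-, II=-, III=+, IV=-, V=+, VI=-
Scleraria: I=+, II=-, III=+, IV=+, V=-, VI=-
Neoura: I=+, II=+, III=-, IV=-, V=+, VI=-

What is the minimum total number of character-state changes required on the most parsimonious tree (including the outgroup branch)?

Character polarity is set by the outgroup: the derived state is whichever differs from the outgroup's state, so for I, II, III, VI the derived state is '-', and for the remaining characters it is '+'.
Only Cerateus and Meroyx show the derived state '-' for I, supporting them as a clade.
II: derived state '-' in Cerateus, Meroyx, and Scleraria only — synapomorphy for {Cerateus, Meroyx, Scleraria}.
III (derived state '-') is unique to Neoura (autapomorphy; uninformative for grouping).
IV (derived state '+') is unique to Scleraria (autapomorphy; uninformative for grouping).
V groups Cerateus and Neoura, which is incompatible with the clades supported by the remaining characters; treating it as convergent (homoplasy) costs fewer steps than any alternative tree.
VI (derived state '-') is shared by all ingroup taxa — unites the whole ingroup.
Most parsimonious ingroup topology: (((Meroyx,Cerateus),Scleraria),Neoura).
Changes per character on this tree: I: 1; II: 1; III: 1; IV: 1; V: 2; VI: 1.
Total = 7.

7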